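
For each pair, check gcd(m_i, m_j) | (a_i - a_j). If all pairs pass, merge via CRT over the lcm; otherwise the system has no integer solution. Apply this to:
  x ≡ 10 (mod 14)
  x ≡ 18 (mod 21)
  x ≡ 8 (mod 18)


Moduli 14, 21, 18 are not pairwise coprime, so CRT works modulo lcm(m_i) when all pairwise compatibility conditions hold.
Pairwise compatibility: gcd(m_i, m_j) must divide a_i - a_j for every pair.
Merge one congruence at a time:
  Start: x ≡ 10 (mod 14).
  Combine with x ≡ 18 (mod 21): gcd(14, 21) = 7, and 18 - 10 = 8 is NOT divisible by 7.
    ⇒ system is inconsistent (no integer solution).

No solution (the system is inconsistent).


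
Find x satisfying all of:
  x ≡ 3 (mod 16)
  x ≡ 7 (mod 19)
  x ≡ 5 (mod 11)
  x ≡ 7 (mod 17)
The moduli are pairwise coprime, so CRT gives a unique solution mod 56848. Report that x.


Product of moduli M = 16 · 19 · 11 · 17 = 56848.
Merge one congruence at a time:
  Start: x ≡ 3 (mod 16).
  Combine with x ≡ 7 (mod 19); new modulus lcm = 304.
    Write x = 3 + 16·t and substitute into x ≡ 7 (mod 19): 16·t ≡ 7 − 3 = 4 (mod 19).
    The inverse of 16 mod 19 is 6 (since 16·6 = 96 = 5·19 + 1), so t ≡ 6·4 = 24 ≡ 5 (mod 19).
    Then x = 3 + 16·5 = 83, valid modulo lcm(16, 19) = 304: x ≡ 83 (mod 304).
  Combine with x ≡ 5 (mod 11); new modulus lcm = 3344.
    Write x = 83 + 304·t and substitute into x ≡ 5 (mod 11): 304·t ≡ 5 − 83 = -78 (mod 11).
    Reduce coefficients mod 11: 7·t ≡ 10 (mod 11).
    The inverse of 7 mod 11 is 8 (since 7·8 = 56 = 5·11 + 1), so t ≡ 8·10 = 80 ≡ 3 (mod 11).
    Then x = 83 + 304·3 = 995, valid modulo lcm(304, 11) = 3344: x ≡ 995 (mod 3344).
  Combine with x ≡ 7 (mod 17); new modulus lcm = 56848.
    Write x = 995 + 3344·t and substitute into x ≡ 7 (mod 17): 3344·t ≡ 7 − 995 = -988 (mod 17).
    Reduce coefficients mod 17: 12·t ≡ 15 (mod 17).
    The inverse of 12 mod 17 is 10 (since 12·10 = 120 = 7·17 + 1), so t ≡ 10·15 = 150 ≡ 14 (mod 17).
    Then x = 995 + 3344·14 = 47811, valid modulo lcm(3344, 17) = 56848: x ≡ 47811 (mod 56848).
Verify against each original: 47811 mod 16 = 3, 47811 mod 19 = 7, 47811 mod 11 = 5, 47811 mod 17 = 7.

x ≡ 47811 (mod 56848).


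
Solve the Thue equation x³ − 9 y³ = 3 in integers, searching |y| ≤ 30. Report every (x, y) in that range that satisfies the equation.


The equation is x³ - 9y³ = 3. For fixed y, x³ = 9·y³ + 3, so a solution requires the RHS to be a perfect cube.
Strategy: iterate y from -30 to 30, compute RHS = 9·y³ + 3, and check whether it is a (positive or negative) perfect cube.
Check small values of y:
  y = 0: RHS = 3 is not a perfect cube.
  y = 1: RHS = 12 is not a perfect cube.
  y = -1: RHS = -6 is not a perfect cube.
  y = 2: RHS = 75 is not a perfect cube.
  y = -2: RHS = -69 is not a perfect cube.
  y = 3: RHS = 246 is not a perfect cube.
  y = -3: RHS = -240 is not a perfect cube.
Continuing the search up to |y| = 30 finds no solutions either.
No (x, y) in the scanned range satisfies the equation.

No integer solutions with |y| ≤ 30.


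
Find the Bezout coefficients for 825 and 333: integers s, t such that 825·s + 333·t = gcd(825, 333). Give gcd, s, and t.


Euclidean algorithm on (825, 333) — divide until remainder is 0:
  825 = 2 · 333 + 159
  333 = 2 · 159 + 15
  159 = 10 · 15 + 9
  15 = 1 · 9 + 6
  9 = 1 · 6 + 3
  6 = 2 · 3 + 0
gcd(825, 333) = 3.
Track Bezout coefficients alongside the remainders: start with r₀ = 825 = a·1 + b·0 (s = 1, t = 0) and r₁ = 333 = a·0 + b·1 (s = 0, t = 1); each new remainder r_{k+1} = r_{k-1} − q_k·r_k inherits s_{k+1} = s_{k-1} − q_k·s_k, t_{k+1} = t_{k-1} − q_k·t_k, so r_k = a·s_k + b·t_k at every step:
  q = 2: r = 159, s = 1 − 2·0 = 1, t = 0 − 2·1 = -2  (check: 825·1 + 333·(-2) = 159)
  q = 2: r = 15, s = 0 − 2·1 = -2, t = 1 − 2·(-2) = 5  (check: 825·(-2) + 333·5 = 15)
  q = 10: r = 9, s = 1 − 10·(-2) = 21, t = -2 − 10·5 = -52  (check: 825·21 + 333·(-52) = 9)
  q = 1: r = 6, s = -2 − 1·21 = -23, t = 5 − 1·(-52) = 57  (check: 825·(-23) + 333·57 = 6)
  q = 1: r = 3, s = 21 − 1·(-23) = 44, t = -52 − 1·57 = -109  (check: 825·44 + 333·(-109) = 3)
The row with r = 3 (the gcd) gives the Bezout coefficients s = 44, t = -109.
Result: 825 · (44) + 333 · (-109) = 3.

gcd(825, 333) = 3; s = 44, t = -109 (check: 825·44 + 333·(-109) = 3).


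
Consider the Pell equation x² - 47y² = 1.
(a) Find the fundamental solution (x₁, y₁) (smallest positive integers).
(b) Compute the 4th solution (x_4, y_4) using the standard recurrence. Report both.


Step 1: Find the fundamental solution (x₁, y₁) of x² - 47y² = 1.
  Expand √47 as a continued fraction. a₀ = ⌊√47⌋ = 6; iterate m_{k+1} = d_k·a_k − m_k, d_{k+1} = (47 − m_{k+1}²)/d_k, a_{k+1} = ⌊(a₀ + m_{k+1})/d_{k+1}⌋ (starting m₀ = 0, d₀ = 1), with convergents p_k = a_k·p_{k-1} + p_{k-2}, q_k = a_k·q_{k-1} + q_{k-2} (p₋₁ = 1, q₋₁ = 0):
  k = 0: a₀ = 6; p₀/q₀ = 6/1; p₀² − 47·q₀² = 36 − 47 = -11.
  k = 1: m = 6, d = 11, a = ⌊(6 + 6)/11⌋ = 1; p/q = (1·6 + 1)/(1·1 + 0) = 7/1; p² − 47·q² = 49 − 47 = 2.
  k = 2: m = 5, d = 2, a = ⌊(6 + 5)/2⌋ = 5; p/q = (5·7 + 6)/(5·1 + 1) = 41/6; p² − 47·q² = 1681 − 1692 = -11.
  k = 3: m = 5, d = 11, a = ⌊(6 + 5)/11⌋ = 1; p/q = (1·41 + 7)/(1·6 + 1) = 48/7; p² − 47·q² = 2304 − 2303 = 1.
  The first convergent with p² − 47·q² = 1 gives the fundamental solution (x₁, y₁) = (48, 7).
Step 2: Apply the recurrence (x_{n+1}, y_{n+1}) = (x₁x_n + 47y₁y_n, x₁y_n + y₁x_n) repeatedly.
  From (x_1, y_1) = (48, 7): x_2 = 48·48 + 47·7·7 = 4607; y_2 = 48·7 + 7·48 = 672.
  From (x_2, y_2) = (4607, 672): x_3 = 48·4607 + 47·7·672 = 442224; y_3 = 48·672 + 7·4607 = 64505.
  From (x_3, y_3) = (442224, 64505): x_4 = 48·442224 + 47·7·64505 = 42448897; y_4 = 48·64505 + 7·442224 = 6191808.
Step 3: Verify x_4² - 47·y_4² = 1801908856516609 - 1801908856516608 = 1 (should be 1). ✓

(x_1, y_1) = (48, 7); (x_4, y_4) = (42448897, 6191808).


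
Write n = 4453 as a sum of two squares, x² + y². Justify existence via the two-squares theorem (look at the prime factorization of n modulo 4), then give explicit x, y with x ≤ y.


Step 1: Factor n = 4453 = 61 · 73.
Step 2: Check the mod-4 condition on each prime factor: 61 ≡ 1 (mod 4), exponent 1; 73 ≡ 1 (mod 4), exponent 1.
All primes ≡ 3 (mod 4) appear to even exponent (or don't appear), so by the two-squares theorem n IS expressible as a sum of two squares.
Step 3: Build a representation. Here n = 61 · 73 is a product of primes ≡ 1 (mod 4). Each prime p ≡ 1 (mod 4) is itself a sum of two squares; find a² by testing p − a² for a perfect square:
  61: 61 − 1² = 60, 61 − 2² = 57, 61 − 3² = 52, 61 − 4² = 45, 61 − 5² = 36 = 6² ⇒ 61 = 5² + 6².
  73: 73 − 1² = 72, 73 − 2² = 69, 73 − 3² = 64 = 8² ⇒ 73 = 3² + 8².
  Combine using the Brahmagupta–Fibonacci identity (a² + b²)(c² + d²) = (ac − bd)² + (ad + bc)² = (ac + bd)² + (ad − bc)²:
  61 · 73 = 4453: from (5² + 6²)(3² + 8²), take (5·3 − 6·8, 5·8 + 6·3) = (15 − 48, 40 + 18) = (-33, 58); dropping signs (only squares matter) gives (33, 58); check 33² + 58² = 1089 + 3364 = 4453 ✓.
Step 4: Order so x ≤ y and verify: 33² + 58² = 1089 + 3364 = 4453 = n. ✓

n = 4453 = 33² + 58² (one valid representation with x ≤ y).


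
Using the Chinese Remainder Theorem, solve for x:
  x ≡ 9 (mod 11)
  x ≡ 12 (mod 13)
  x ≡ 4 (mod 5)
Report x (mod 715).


Moduli 11, 13, 5 are pairwise coprime; by CRT there is a unique solution modulo M = 11 · 13 · 5 = 715.
Solve pairwise, accumulating the modulus:
  Start with x ≡ 9 (mod 11).
  Combine with x ≡ 12 (mod 13): since gcd(11, 13) = 1, we get a unique residue mod 143.
    Write x = 9 + 11·t and substitute into x ≡ 12 (mod 13): 11·t ≡ 12 − 9 = 3 (mod 13).
    The inverse of 11 mod 13 is 6 (since 11·6 = 66 = 5·13 + 1), so t ≡ 6·3 = 18 ≡ 5 (mod 13).
    Then x = 9 + 11·5 = 64, valid modulo lcm(11, 13) = 143: x ≡ 64 (mod 143).
  Combine with x ≡ 4 (mod 5): since gcd(143, 5) = 1, we get a unique residue mod 715.
    Write x = 64 + 143·t and substitute into x ≡ 4 (mod 5): 143·t ≡ 4 − 64 = -60 (mod 5).
    Reduce coefficients mod 5: 3·t ≡ 0 (mod 5).
    The inverse of 3 mod 5 is 2 (since 3·2 = 6 = 1·5 + 1), so t ≡ 2·0 = 0 ≡ 0 (mod 5).
    Then x = 64 + 143·0 = 64, valid modulo lcm(143, 5) = 715: x ≡ 64 (mod 715).
Verify: 64 mod 11 = 9 ✓, 64 mod 13 = 12 ✓, 64 mod 5 = 4 ✓.

x ≡ 64 (mod 715).


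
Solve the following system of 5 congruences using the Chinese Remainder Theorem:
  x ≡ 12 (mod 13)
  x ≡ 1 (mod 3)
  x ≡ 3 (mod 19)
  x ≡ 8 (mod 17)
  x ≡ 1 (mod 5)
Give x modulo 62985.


Product of moduli M = 13 · 3 · 19 · 17 · 5 = 62985.
Merge one congruence at a time:
  Start: x ≡ 12 (mod 13).
  Combine with x ≡ 1 (mod 3); new modulus lcm = 39.
    Write x = 12 + 13·t and substitute into x ≡ 1 (mod 3): 13·t ≡ 1 − 12 = -11 (mod 3).
    Reduce coefficients mod 3: 1·t ≡ 1 (mod 3).
    So t ≡ 1 (mod 3).
    Then x = 12 + 13·1 = 25, valid modulo lcm(13, 3) = 39: x ≡ 25 (mod 39).
  Combine with x ≡ 3 (mod 19); new modulus lcm = 741.
    Write x = 25 + 39·t and substitute into x ≡ 3 (mod 19): 39·t ≡ 3 − 25 = -22 (mod 19).
    Reduce coefficients mod 19: 1·t ≡ 16 (mod 19).
    So t ≡ 16 (mod 19).
    Then x = 25 + 39·16 = 649, valid modulo lcm(39, 19) = 741: x ≡ 649 (mod 741).
  Combine with x ≡ 8 (mod 17); new modulus lcm = 12597.
    Write x = 649 + 741·t and substitute into x ≡ 8 (mod 17): 741·t ≡ 8 − 649 = -641 (mod 17).
    Reduce coefficients mod 17: 10·t ≡ 5 (mod 17).
    The inverse of 10 mod 17 is 12 (since 10·12 = 120 = 7·17 + 1), so t ≡ 12·5 = 60 ≡ 9 (mod 17).
    Then x = 649 + 741·9 = 7318, valid modulo lcm(741, 17) = 12597: x ≡ 7318 (mod 12597).
  Combine with x ≡ 1 (mod 5); new modulus lcm = 62985.
    Write x = 7318 + 12597·t and substitute into x ≡ 1 (mod 5): 12597·t ≡ 1 − 7318 = -7317 (mod 5).
    Reduce coefficients mod 5: 2·t ≡ 3 (mod 5).
    The inverse of 2 mod 5 is 3 (since 2·3 = 6 = 1·5 + 1), so t ≡ 3·3 = 9 ≡ 4 (mod 5).
    Then x = 7318 + 12597·4 = 57706, valid modulo lcm(12597, 5) = 62985: x ≡ 57706 (mod 62985).
Verify against each original: 57706 mod 13 = 12, 57706 mod 3 = 1, 57706 mod 19 = 3, 57706 mod 17 = 8, 57706 mod 5 = 1.

x ≡ 57706 (mod 62985).


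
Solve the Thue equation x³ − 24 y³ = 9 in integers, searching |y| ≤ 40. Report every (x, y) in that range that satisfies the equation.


The equation is x³ - 24y³ = 9. For fixed y, x³ = 24·y³ + 9, so a solution requires the RHS to be a perfect cube.
Strategy: iterate y from -40 to 40, compute RHS = 24·y³ + 9, and check whether it is a (positive or negative) perfect cube.
Check small values of y:
  y = 0: RHS = 9 is not a perfect cube.
  y = 1: RHS = 33 is not a perfect cube.
  y = -1: RHS = -15 is not a perfect cube.
  y = 2: RHS = 201 is not a perfect cube.
  y = -2: RHS = -183 is not a perfect cube.
  y = 3: RHS = 657 is not a perfect cube.
  y = -3: RHS = -639 is not a perfect cube.
Continuing the search up to |y| = 40 finds no solutions either.
No (x, y) in the scanned range satisfies the equation.

No integer solutions with |y| ≤ 40.


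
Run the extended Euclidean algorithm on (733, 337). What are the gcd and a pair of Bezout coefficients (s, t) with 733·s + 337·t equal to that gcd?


Euclidean algorithm on (733, 337) — divide until remainder is 0:
  733 = 2 · 337 + 59
  337 = 5 · 59 + 42
  59 = 1 · 42 + 17
  42 = 2 · 17 + 8
  17 = 2 · 8 + 1
  8 = 8 · 1 + 0
gcd(733, 337) = 1.
Track Bezout coefficients alongside the remainders: start with r₀ = 733 = a·1 + b·0 (s = 1, t = 0) and r₁ = 337 = a·0 + b·1 (s = 0, t = 1); each new remainder r_{k+1} = r_{k-1} − q_k·r_k inherits s_{k+1} = s_{k-1} − q_k·s_k, t_{k+1} = t_{k-1} − q_k·t_k, so r_k = a·s_k + b·t_k at every step:
  q = 2: r = 59, s = 1 − 2·0 = 1, t = 0 − 2·1 = -2  (check: 733·1 + 337·(-2) = 59)
  q = 5: r = 42, s = 0 − 5·1 = -5, t = 1 − 5·(-2) = 11  (check: 733·(-5) + 337·11 = 42)
  q = 1: r = 17, s = 1 − 1·(-5) = 6, t = -2 − 1·11 = -13  (check: 733·6 + 337·(-13) = 17)
  q = 2: r = 8, s = -5 − 2·6 = -17, t = 11 − 2·(-13) = 37  (check: 733·(-17) + 337·37 = 8)
  q = 2: r = 1, s = 6 − 2·(-17) = 40, t = -13 − 2·37 = -87  (check: 733·40 + 337·(-87) = 1)
The row with r = 1 (the gcd) gives the Bezout coefficients s = 40, t = -87.
Result: 733 · (40) + 337 · (-87) = 1.

gcd(733, 337) = 1; s = 40, t = -87 (check: 733·40 + 337·(-87) = 1).


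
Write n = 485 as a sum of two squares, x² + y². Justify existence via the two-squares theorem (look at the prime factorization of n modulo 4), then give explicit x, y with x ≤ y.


Step 1: Factor n = 485 = 5 · 97.
Step 2: Check the mod-4 condition on each prime factor: 5 ≡ 1 (mod 4), exponent 1; 97 ≡ 1 (mod 4), exponent 1.
All primes ≡ 3 (mod 4) appear to even exponent (or don't appear), so by the two-squares theorem n IS expressible as a sum of two squares.
Step 3: Build a representation. Here n = 5 · 97 is a product of primes ≡ 1 (mod 4). Each prime p ≡ 1 (mod 4) is itself a sum of two squares; find a² by testing p − a² for a perfect square:
  5: 5 − 1² = 4 = 2² ⇒ 5 = 1² + 2².
  97: 97 − 1² = 96, 97 − 2² = 93, 97 − 3² = 88, 97 − 4² = 81 = 9² ⇒ 97 = 4² + 9².
  Combine using the Brahmagupta–Fibonacci identity (a² + b²)(c² + d²) = (ac − bd)² + (ad + bc)² = (ac + bd)² + (ad − bc)²:
  5 · 97 = 485: from (1² + 2²)(4² + 9²), take (1·4 − 2·9, 1·9 + 2·4) = (4 − 18, 9 + 8) = (-14, 17); dropping signs (only squares matter) gives (14, 17); check 14² + 17² = 196 + 289 = 485 ✓.
Step 4: Order so x ≤ y and verify: 14² + 17² = 196 + 289 = 485 = n. ✓

n = 485 = 14² + 17² (one valid representation with x ≤ y).


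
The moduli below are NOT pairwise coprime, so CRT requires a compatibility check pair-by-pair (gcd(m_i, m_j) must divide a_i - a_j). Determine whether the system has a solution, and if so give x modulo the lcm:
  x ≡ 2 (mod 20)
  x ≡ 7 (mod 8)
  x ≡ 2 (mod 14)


Moduli 20, 8, 14 are not pairwise coprime, so CRT works modulo lcm(m_i) when all pairwise compatibility conditions hold.
Pairwise compatibility: gcd(m_i, m_j) must divide a_i - a_j for every pair.
Merge one congruence at a time:
  Start: x ≡ 2 (mod 20).
  Combine with x ≡ 7 (mod 8): gcd(20, 8) = 4, and 7 - 2 = 5 is NOT divisible by 4.
    ⇒ system is inconsistent (no integer solution).

No solution (the system is inconsistent).


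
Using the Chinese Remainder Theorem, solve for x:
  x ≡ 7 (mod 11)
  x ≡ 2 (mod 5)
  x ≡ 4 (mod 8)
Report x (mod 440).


Moduli 11, 5, 8 are pairwise coprime; by CRT there is a unique solution modulo M = 11 · 5 · 8 = 440.
Solve pairwise, accumulating the modulus:
  Start with x ≡ 7 (mod 11).
  Combine with x ≡ 2 (mod 5): since gcd(11, 5) = 1, we get a unique residue mod 55.
    Write x = 7 + 11·t and substitute into x ≡ 2 (mod 5): 11·t ≡ 2 − 7 = -5 (mod 5).
    Reduce coefficients mod 5: 1·t ≡ 0 (mod 5).
    So t ≡ 0 (mod 5).
    Then x = 7 + 11·0 = 7, valid modulo lcm(11, 5) = 55: x ≡ 7 (mod 55).
  Combine with x ≡ 4 (mod 8): since gcd(55, 8) = 1, we get a unique residue mod 440.
    Write x = 7 + 55·t and substitute into x ≡ 4 (mod 8): 55·t ≡ 4 − 7 = -3 (mod 8).
    Reduce coefficients mod 8: 7·t ≡ 5 (mod 8).
    The inverse of 7 mod 8 is 7 (since 7·7 = 49 = 6·8 + 1), so t ≡ 7·5 = 35 ≡ 3 (mod 8).
    Then x = 7 + 55·3 = 172, valid modulo lcm(55, 8) = 440: x ≡ 172 (mod 440).
Verify: 172 mod 11 = 7 ✓, 172 mod 5 = 2 ✓, 172 mod 8 = 4 ✓.

x ≡ 172 (mod 440).


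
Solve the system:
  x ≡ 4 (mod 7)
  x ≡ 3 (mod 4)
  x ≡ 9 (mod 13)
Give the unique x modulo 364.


Moduli 7, 4, 13 are pairwise coprime; by CRT there is a unique solution modulo M = 7 · 4 · 13 = 364.
Solve pairwise, accumulating the modulus:
  Start with x ≡ 4 (mod 7).
  Combine with x ≡ 3 (mod 4): since gcd(7, 4) = 1, we get a unique residue mod 28.
    Write x = 4 + 7·t and substitute into x ≡ 3 (mod 4): 7·t ≡ 3 − 4 = -1 (mod 4).
    Reduce coefficients mod 4: 3·t ≡ 3 (mod 4).
    The inverse of 3 mod 4 is 3 (since 3·3 = 9 = 2·4 + 1), so t ≡ 3·3 = 9 ≡ 1 (mod 4).
    Then x = 4 + 7·1 = 11, valid modulo lcm(7, 4) = 28: x ≡ 11 (mod 28).
  Combine with x ≡ 9 (mod 13): since gcd(28, 13) = 1, we get a unique residue mod 364.
    Write x = 11 + 28·t and substitute into x ≡ 9 (mod 13): 28·t ≡ 9 − 11 = -2 (mod 13).
    Reduce coefficients mod 13: 2·t ≡ 11 (mod 13).
    The inverse of 2 mod 13 is 7 (since 2·7 = 14 = 1·13 + 1), so t ≡ 7·11 = 77 ≡ 12 (mod 13).
    Then x = 11 + 28·12 = 347, valid modulo lcm(28, 13) = 364: x ≡ 347 (mod 364).
Verify: 347 mod 7 = 4 ✓, 347 mod 4 = 3 ✓, 347 mod 13 = 9 ✓.

x ≡ 347 (mod 364).


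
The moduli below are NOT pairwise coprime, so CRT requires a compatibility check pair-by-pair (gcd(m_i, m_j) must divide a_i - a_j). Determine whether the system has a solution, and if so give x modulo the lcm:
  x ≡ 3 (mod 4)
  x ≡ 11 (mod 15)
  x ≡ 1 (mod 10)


Moduli 4, 15, 10 are not pairwise coprime, so CRT works modulo lcm(m_i) when all pairwise compatibility conditions hold.
Pairwise compatibility: gcd(m_i, m_j) must divide a_i - a_j for every pair.
Merge one congruence at a time:
  Start: x ≡ 3 (mod 4).
  Combine with x ≡ 11 (mod 15): gcd(4, 15) = 1; 11 - 3 = 8, which IS divisible by 1, so compatible.
    Write x = 3 + 4·t and substitute into x ≡ 11 (mod 15): 4·t ≡ 11 − 3 = 8 (mod 15).
    The inverse of 4 mod 15 is 4 (since 4·4 = 16 = 1·15 + 1), so t ≡ 4·8 = 32 ≡ 2 (mod 15).
    Then x = 3 + 4·2 = 11, valid modulo lcm(4, 15) = 60: x ≡ 11 (mod 60).
  Combine with x ≡ 1 (mod 10): gcd(60, 10) = 10; 1 - 11 = -10, which IS divisible by 10, so compatible.
    Write x = 11 + 60·t and substitute into x ≡ 1 (mod 10): 60·t ≡ 1 − 11 = -10 (mod 10).
    Divide the congruence (and modulus) by g = 10: 6·t ≡ -1 (mod 1).
    Modulo 1 every t works; take t = 0.
    Then x = 11 + 60·0 = 11, valid modulo lcm(60, 10) = 60: x ≡ 11 (mod 60).
Verify: 11 mod 4 = 3, 11 mod 15 = 11, 11 mod 10 = 1.

x ≡ 11 (mod 60).


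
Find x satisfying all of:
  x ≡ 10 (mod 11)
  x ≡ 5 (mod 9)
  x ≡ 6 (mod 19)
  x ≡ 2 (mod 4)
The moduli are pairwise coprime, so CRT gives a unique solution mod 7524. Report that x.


Product of moduli M = 11 · 9 · 19 · 4 = 7524.
Merge one congruence at a time:
  Start: x ≡ 10 (mod 11).
  Combine with x ≡ 5 (mod 9); new modulus lcm = 99.
    Write x = 10 + 11·t and substitute into x ≡ 5 (mod 9): 11·t ≡ 5 − 10 = -5 (mod 9).
    Reduce coefficients mod 9: 2·t ≡ 4 (mod 9).
    The inverse of 2 mod 9 is 5 (since 2·5 = 10 = 1·9 + 1), so t ≡ 5·4 = 20 ≡ 2 (mod 9).
    Then x = 10 + 11·2 = 32, valid modulo lcm(11, 9) = 99: x ≡ 32 (mod 99).
  Combine with x ≡ 6 (mod 19); new modulus lcm = 1881.
    Write x = 32 + 99·t and substitute into x ≡ 6 (mod 19): 99·t ≡ 6 − 32 = -26 (mod 19).
    Reduce coefficients mod 19: 4·t ≡ 12 (mod 19).
    The inverse of 4 mod 19 is 5 (since 4·5 = 20 = 1·19 + 1), so t ≡ 5·12 = 60 ≡ 3 (mod 19).
    Then x = 32 + 99·3 = 329, valid modulo lcm(99, 19) = 1881: x ≡ 329 (mod 1881).
  Combine with x ≡ 2 (mod 4); new modulus lcm = 7524.
    Write x = 329 + 1881·t and substitute into x ≡ 2 (mod 4): 1881·t ≡ 2 − 329 = -327 (mod 4).
    Reduce coefficients mod 4: 1·t ≡ 1 (mod 4).
    So t ≡ 1 (mod 4).
    Then x = 329 + 1881·1 = 2210, valid modulo lcm(1881, 4) = 7524: x ≡ 2210 (mod 7524).
Verify against each original: 2210 mod 11 = 10, 2210 mod 9 = 5, 2210 mod 19 = 6, 2210 mod 4 = 2.

x ≡ 2210 (mod 7524).


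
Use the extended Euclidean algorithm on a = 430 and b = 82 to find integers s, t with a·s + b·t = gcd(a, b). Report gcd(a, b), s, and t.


Euclidean algorithm on (430, 82) — divide until remainder is 0:
  430 = 5 · 82 + 20
  82 = 4 · 20 + 2
  20 = 10 · 2 + 0
gcd(430, 82) = 2.
Track Bezout coefficients alongside the remainders: start with r₀ = 430 = a·1 + b·0 (s = 1, t = 0) and r₁ = 82 = a·0 + b·1 (s = 0, t = 1); each new remainder r_{k+1} = r_{k-1} − q_k·r_k inherits s_{k+1} = s_{k-1} − q_k·s_k, t_{k+1} = t_{k-1} − q_k·t_k, so r_k = a·s_k + b·t_k at every step:
  q = 5: r = 20, s = 1 − 5·0 = 1, t = 0 − 5·1 = -5  (check: 430·1 + 82·(-5) = 20)
  q = 4: r = 2, s = 0 − 4·1 = -4, t = 1 − 4·(-5) = 21  (check: 430·(-4) + 82·21 = 2)
The row with r = 2 (the gcd) gives the Bezout coefficients s = -4, t = 21.
Result: 430 · (-4) + 82 · (21) = 2.

gcd(430, 82) = 2; s = -4, t = 21 (check: 430·(-4) + 82·21 = 2).


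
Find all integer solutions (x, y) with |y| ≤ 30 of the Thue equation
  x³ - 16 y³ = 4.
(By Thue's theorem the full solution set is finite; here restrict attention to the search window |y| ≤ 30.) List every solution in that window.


The equation is x³ - 16y³ = 4. For fixed y, x³ = 16·y³ + 4, so a solution requires the RHS to be a perfect cube.
Strategy: iterate y from -30 to 30, compute RHS = 16·y³ + 4, and check whether it is a (positive or negative) perfect cube.
Check small values of y:
  y = 0: RHS = 4 is not a perfect cube.
  y = 1: RHS = 20 is not a perfect cube.
  y = -1: RHS = -12 is not a perfect cube.
  y = 2: RHS = 132 is not a perfect cube.
  y = -2: RHS = -124 is not a perfect cube.
  y = 3: RHS = 436 is not a perfect cube.
  y = -3: RHS = -428 is not a perfect cube.
Continuing the search up to |y| = 30 finds no solutions either.
No (x, y) in the scanned range satisfies the equation.

No integer solutions with |y| ≤ 30.


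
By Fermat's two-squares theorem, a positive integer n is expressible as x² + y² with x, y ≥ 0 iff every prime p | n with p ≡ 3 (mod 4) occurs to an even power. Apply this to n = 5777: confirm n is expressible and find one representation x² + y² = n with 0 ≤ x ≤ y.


Step 1: Factor n = 5777 = 53 · 109.
Step 2: Check the mod-4 condition on each prime factor: 53 ≡ 1 (mod 4), exponent 1; 109 ≡ 1 (mod 4), exponent 1.
All primes ≡ 3 (mod 4) appear to even exponent (or don't appear), so by the two-squares theorem n IS expressible as a sum of two squares.
Step 3: Build a representation. Here n = 53 · 109 is a product of primes ≡ 1 (mod 4). Each prime p ≡ 1 (mod 4) is itself a sum of two squares; find a² by testing p − a² for a perfect square:
  53: 53 − 1² = 52, 53 − 2² = 49 = 7² ⇒ 53 = 2² + 7².
  109: 109 − 1² = 108, 109 − 2² = 105, 109 − 3² = 100 = 10² ⇒ 109 = 3² + 10².
  Combine using the Brahmagupta–Fibonacci identity (a² + b²)(c² + d²) = (ac − bd)² + (ad + bc)² = (ac + bd)² + (ad − bc)²:
  53 · 109 = 5777: from (2² + 7²)(3² + 10²), take (2·3 − 7·10, 2·10 + 7·3) = (6 − 70, 20 + 21) = (-64, 41); dropping signs (only squares matter) gives (64, 41); check 64² + 41² = 4096 + 1681 = 5777 ✓.
Step 4: Order so x ≤ y and verify: 41² + 64² = 1681 + 4096 = 5777 = n. ✓

n = 5777 = 41² + 64² (one valid representation with x ≤ y).


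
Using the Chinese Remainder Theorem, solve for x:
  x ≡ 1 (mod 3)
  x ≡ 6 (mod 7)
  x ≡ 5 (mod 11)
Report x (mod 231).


Moduli 3, 7, 11 are pairwise coprime; by CRT there is a unique solution modulo M = 3 · 7 · 11 = 231.
Solve pairwise, accumulating the modulus:
  Start with x ≡ 1 (mod 3).
  Combine with x ≡ 6 (mod 7): since gcd(3, 7) = 1, we get a unique residue mod 21.
    Write x = 1 + 3·t and substitute into x ≡ 6 (mod 7): 3·t ≡ 6 − 1 = 5 (mod 7).
    The inverse of 3 mod 7 is 5 (since 3·5 = 15 = 2·7 + 1), so t ≡ 5·5 = 25 ≡ 4 (mod 7).
    Then x = 1 + 3·4 = 13, valid modulo lcm(3, 7) = 21: x ≡ 13 (mod 21).
  Combine with x ≡ 5 (mod 11): since gcd(21, 11) = 1, we get a unique residue mod 231.
    Write x = 13 + 21·t and substitute into x ≡ 5 (mod 11): 21·t ≡ 5 − 13 = -8 (mod 11).
    Reduce coefficients mod 11: 10·t ≡ 3 (mod 11).
    The inverse of 10 mod 11 is 10 (since 10·10 = 100 = 9·11 + 1), so t ≡ 10·3 = 30 ≡ 8 (mod 11).
    Then x = 13 + 21·8 = 181, valid modulo lcm(21, 11) = 231: x ≡ 181 (mod 231).
Verify: 181 mod 3 = 1 ✓, 181 mod 7 = 6 ✓, 181 mod 11 = 5 ✓.

x ≡ 181 (mod 231).


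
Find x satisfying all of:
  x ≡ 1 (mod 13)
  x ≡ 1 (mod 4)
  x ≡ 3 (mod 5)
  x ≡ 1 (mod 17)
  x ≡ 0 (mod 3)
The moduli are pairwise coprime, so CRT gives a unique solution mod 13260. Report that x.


Product of moduli M = 13 · 4 · 5 · 17 · 3 = 13260.
Merge one congruence at a time:
  Start: x ≡ 1 (mod 13).
  Combine with x ≡ 1 (mod 4); new modulus lcm = 52.
    Write x = 1 + 13·t and substitute into x ≡ 1 (mod 4): 13·t ≡ 1 − 1 = 0 (mod 4).
    Reduce coefficients mod 4: 1·t ≡ 0 (mod 4).
    So t ≡ 0 (mod 4).
    Then x = 1 + 13·0 = 1, valid modulo lcm(13, 4) = 52: x ≡ 1 (mod 52).
  Combine with x ≡ 3 (mod 5); new modulus lcm = 260.
    Write x = 1 + 52·t and substitute into x ≡ 3 (mod 5): 52·t ≡ 3 − 1 = 2 (mod 5).
    Reduce coefficients mod 5: 2·t ≡ 2 (mod 5).
    The inverse of 2 mod 5 is 3 (since 2·3 = 6 = 1·5 + 1), so t ≡ 3·2 = 6 ≡ 1 (mod 5).
    Then x = 1 + 52·1 = 53, valid modulo lcm(52, 5) = 260: x ≡ 53 (mod 260).
  Combine with x ≡ 1 (mod 17); new modulus lcm = 4420.
    Write x = 53 + 260·t and substitute into x ≡ 1 (mod 17): 260·t ≡ 1 − 53 = -52 (mod 17).
    Reduce coefficients mod 17: 5·t ≡ 16 (mod 17).
    The inverse of 5 mod 17 is 7 (since 5·7 = 35 = 2·17 + 1), so t ≡ 7·16 = 112 ≡ 10 (mod 17).
    Then x = 53 + 260·10 = 2653, valid modulo lcm(260, 17) = 4420: x ≡ 2653 (mod 4420).
  Combine with x ≡ 0 (mod 3); new modulus lcm = 13260.
    Write x = 2653 + 4420·t and substitute into x ≡ 0 (mod 3): 4420·t ≡ 0 − 2653 = -2653 (mod 3).
    Reduce coefficients mod 3: 1·t ≡ 2 (mod 3).
    So t ≡ 2 (mod 3).
    Then x = 2653 + 4420·2 = 11493, valid modulo lcm(4420, 3) = 13260: x ≡ 11493 (mod 13260).
Verify against each original: 11493 mod 13 = 1, 11493 mod 4 = 1, 11493 mod 5 = 3, 11493 mod 17 = 1, 11493 mod 3 = 0.

x ≡ 11493 (mod 13260).


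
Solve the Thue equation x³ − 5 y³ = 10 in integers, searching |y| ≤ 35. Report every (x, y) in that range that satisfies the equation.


The equation is x³ - 5y³ = 10. For fixed y, x³ = 5·y³ + 10, so a solution requires the RHS to be a perfect cube.
Strategy: iterate y from -35 to 35, compute RHS = 5·y³ + 10, and check whether it is a (positive or negative) perfect cube.
Check small values of y:
  y = 0: RHS = 10 is not a perfect cube.
  y = 1: RHS = 15 is not a perfect cube.
  y = -1: RHS = 5 is not a perfect cube.
  y = 2: RHS = 50 is not a perfect cube.
  y = -2: RHS = -30 is not a perfect cube.
  y = 3: RHS = 145 is not a perfect cube.
  y = -3: RHS = -125 = (-5)³ ⇒ x = -5 works.
Continuing the search up to |y| = 35 finds no further solutions beyond those listed.
Collected solutions: (-5, -3).

Solutions (with |y| ≤ 35): (-5, -3).


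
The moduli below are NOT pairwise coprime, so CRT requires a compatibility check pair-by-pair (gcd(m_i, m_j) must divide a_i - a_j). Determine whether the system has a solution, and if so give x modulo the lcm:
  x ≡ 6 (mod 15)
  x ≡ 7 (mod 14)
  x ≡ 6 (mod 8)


Moduli 15, 14, 8 are not pairwise coprime, so CRT works modulo lcm(m_i) when all pairwise compatibility conditions hold.
Pairwise compatibility: gcd(m_i, m_j) must divide a_i - a_j for every pair.
Merge one congruence at a time:
  Start: x ≡ 6 (mod 15).
  Combine with x ≡ 7 (mod 14): gcd(15, 14) = 1; 7 - 6 = 1, which IS divisible by 1, so compatible.
    Write x = 6 + 15·t and substitute into x ≡ 7 (mod 14): 15·t ≡ 7 − 6 = 1 (mod 14).
    Reduce coefficients mod 14: 1·t ≡ 1 (mod 14).
    So t ≡ 1 (mod 14).
    Then x = 6 + 15·1 = 21, valid modulo lcm(15, 14) = 210: x ≡ 21 (mod 210).
  Combine with x ≡ 6 (mod 8): gcd(210, 8) = 2, and 6 - 21 = -15 is NOT divisible by 2.
    ⇒ system is inconsistent (no integer solution).

No solution (the system is inconsistent).


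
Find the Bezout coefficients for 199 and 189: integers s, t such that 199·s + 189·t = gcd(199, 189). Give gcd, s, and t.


Euclidean algorithm on (199, 189) — divide until remainder is 0:
  199 = 1 · 189 + 10
  189 = 18 · 10 + 9
  10 = 1 · 9 + 1
  9 = 9 · 1 + 0
gcd(199, 189) = 1.
Track Bezout coefficients alongside the remainders: start with r₀ = 199 = a·1 + b·0 (s = 1, t = 0) and r₁ = 189 = a·0 + b·1 (s = 0, t = 1); each new remainder r_{k+1} = r_{k-1} − q_k·r_k inherits s_{k+1} = s_{k-1} − q_k·s_k, t_{k+1} = t_{k-1} − q_k·t_k, so r_k = a·s_k + b·t_k at every step:
  q = 1: r = 10, s = 1 − 1·0 = 1, t = 0 − 1·1 = -1  (check: 199·1 + 189·(-1) = 10)
  q = 18: r = 9, s = 0 − 18·1 = -18, t = 1 − 18·(-1) = 19  (check: 199·(-18) + 189·19 = 9)
  q = 1: r = 1, s = 1 − 1·(-18) = 19, t = -1 − 1·19 = -20  (check: 199·19 + 189·(-20) = 1)
The row with r = 1 (the gcd) gives the Bezout coefficients s = 19, t = -20.
Result: 199 · (19) + 189 · (-20) = 1.

gcd(199, 189) = 1; s = 19, t = -20 (check: 199·19 + 189·(-20) = 1).


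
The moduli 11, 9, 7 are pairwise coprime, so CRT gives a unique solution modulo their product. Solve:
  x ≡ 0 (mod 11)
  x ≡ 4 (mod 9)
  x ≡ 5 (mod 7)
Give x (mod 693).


Moduli 11, 9, 7 are pairwise coprime; by CRT there is a unique solution modulo M = 11 · 9 · 7 = 693.
Solve pairwise, accumulating the modulus:
  Start with x ≡ 0 (mod 11).
  Combine with x ≡ 4 (mod 9): since gcd(11, 9) = 1, we get a unique residue mod 99.
    Write x = 0 + 11·t and substitute into x ≡ 4 (mod 9): 11·t ≡ 4 − 0 = 4 (mod 9).
    Reduce coefficients mod 9: 2·t ≡ 4 (mod 9).
    The inverse of 2 mod 9 is 5 (since 2·5 = 10 = 1·9 + 1), so t ≡ 5·4 = 20 ≡ 2 (mod 9).
    Then x = 0 + 11·2 = 22, valid modulo lcm(11, 9) = 99: x ≡ 22 (mod 99).
  Combine with x ≡ 5 (mod 7): since gcd(99, 7) = 1, we get a unique residue mod 693.
    Write x = 22 + 99·t and substitute into x ≡ 5 (mod 7): 99·t ≡ 5 − 22 = -17 (mod 7).
    Reduce coefficients mod 7: 1·t ≡ 4 (mod 7).
    So t ≡ 4 (mod 7).
    Then x = 22 + 99·4 = 418, valid modulo lcm(99, 7) = 693: x ≡ 418 (mod 693).
Verify: 418 mod 11 = 0 ✓, 418 mod 9 = 4 ✓, 418 mod 7 = 5 ✓.

x ≡ 418 (mod 693).


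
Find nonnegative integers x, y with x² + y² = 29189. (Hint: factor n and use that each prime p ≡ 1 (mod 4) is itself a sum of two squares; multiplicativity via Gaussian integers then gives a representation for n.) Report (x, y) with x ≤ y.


Step 1: Factor n = 29189 = 17^2 · 101.
Step 2: Check the mod-4 condition on each prime factor: 17 ≡ 1 (mod 4), exponent 2; 101 ≡ 1 (mod 4), exponent 1.
All primes ≡ 3 (mod 4) appear to even exponent (or don't appear), so by the two-squares theorem n IS expressible as a sum of two squares.
Step 3: Build a representation. Here n = 17 · 17 · 101 is a product of primes ≡ 1 (mod 4). Each prime p ≡ 1 (mod 4) is itself a sum of two squares; find a² by testing p − a² for a perfect square:
  17: 17 − 1² = 16 = 4² ⇒ 17 = 1² + 4².
  101: 101 − 1² = 100 = 10² ⇒ 101 = 1² + 10².
  Combine using the Brahmagupta–Fibonacci identity (a² + b²)(c² + d²) = (ac − bd)² + (ad + bc)² = (ac + bd)² + (ad − bc)²:
  17 · 17 = 289: from (1² + 4²)(1² + 4²), take (1·1 − 4·4, 1·4 + 4·1) = (1 − 16, 4 + 4) = (-15, 8); dropping signs (only squares matter) gives (15, 8); check 15² + 8² = 225 + 64 = 289 ✓.
  289 · 101 = 29189: from (15² + 8²)(1² + 10²), take (15·1 − 8·10, 15·10 + 8·1) = (15 − 80, 150 + 8) = (-65, 158); dropping signs (only squares matter) gives (65, 158); check 65² + 158² = 4225 + 24964 = 29189 ✓.
Step 4: Order so x ≤ y and verify: 65² + 158² = 4225 + 24964 = 29189 = n. ✓

n = 29189 = 65² + 158² (one valid representation with x ≤ y).


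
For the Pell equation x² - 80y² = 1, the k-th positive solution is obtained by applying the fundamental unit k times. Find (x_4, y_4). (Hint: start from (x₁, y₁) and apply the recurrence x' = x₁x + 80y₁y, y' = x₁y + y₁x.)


Step 1: Find the fundamental solution (x₁, y₁) of x² - 80y² = 1.
  Expand √80 as a continued fraction. a₀ = ⌊√80⌋ = 8; iterate m_{k+1} = d_k·a_k − m_k, d_{k+1} = (80 − m_{k+1}²)/d_k, a_{k+1} = ⌊(a₀ + m_{k+1})/d_{k+1}⌋ (starting m₀ = 0, d₀ = 1), with convergents p_k = a_k·p_{k-1} + p_{k-2}, q_k = a_k·q_{k-1} + q_{k-2} (p₋₁ = 1, q₋₁ = 0):
  k = 0: a₀ = 8; p₀/q₀ = 8/1; p₀² − 80·q₀² = 64 − 80 = -16.
  k = 1: m = 8, d = 16, a = ⌊(8 + 8)/16⌋ = 1; p/q = (1·8 + 1)/(1·1 + 0) = 9/1; p² − 80·q² = 81 − 80 = 1.
  The first convergent with p² − 80·q² = 1 gives the fundamental solution (x₁, y₁) = (9, 1).
Step 2: Apply the recurrence (x_{n+1}, y_{n+1}) = (x₁x_n + 80y₁y_n, x₁y_n + y₁x_n) repeatedly.
  From (x_1, y_1) = (9, 1): x_2 = 9·9 + 80·1·1 = 161; y_2 = 9·1 + 1·9 = 18.
  From (x_2, y_2) = (161, 18): x_3 = 9·161 + 80·1·18 = 2889; y_3 = 9·18 + 1·161 = 323.
  From (x_3, y_3) = (2889, 323): x_4 = 9·2889 + 80·1·323 = 51841; y_4 = 9·323 + 1·2889 = 5796.
Step 3: Verify x_4² - 80·y_4² = 2687489281 - 2687489280 = 1 (should be 1). ✓

(x_1, y_1) = (9, 1); (x_4, y_4) = (51841, 5796).


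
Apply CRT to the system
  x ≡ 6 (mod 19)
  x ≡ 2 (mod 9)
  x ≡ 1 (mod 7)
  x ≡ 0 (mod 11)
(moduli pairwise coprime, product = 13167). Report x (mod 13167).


Product of moduli M = 19 · 9 · 7 · 11 = 13167.
Merge one congruence at a time:
  Start: x ≡ 6 (mod 19).
  Combine with x ≡ 2 (mod 9); new modulus lcm = 171.
    Write x = 6 + 19·t and substitute into x ≡ 2 (mod 9): 19·t ≡ 2 − 6 = -4 (mod 9).
    Reduce coefficients mod 9: 1·t ≡ 5 (mod 9).
    So t ≡ 5 (mod 9).
    Then x = 6 + 19·5 = 101, valid modulo lcm(19, 9) = 171: x ≡ 101 (mod 171).
  Combine with x ≡ 1 (mod 7); new modulus lcm = 1197.
    Write x = 101 + 171·t and substitute into x ≡ 1 (mod 7): 171·t ≡ 1 − 101 = -100 (mod 7).
    Reduce coefficients mod 7: 3·t ≡ 5 (mod 7).
    The inverse of 3 mod 7 is 5 (since 3·5 = 15 = 2·7 + 1), so t ≡ 5·5 = 25 ≡ 4 (mod 7).
    Then x = 101 + 171·4 = 785, valid modulo lcm(171, 7) = 1197: x ≡ 785 (mod 1197).
  Combine with x ≡ 0 (mod 11); new modulus lcm = 13167.
    Write x = 785 + 1197·t and substitute into x ≡ 0 (mod 11): 1197·t ≡ 0 − 785 = -785 (mod 11).
    Reduce coefficients mod 11: 9·t ≡ 7 (mod 11).
    The inverse of 9 mod 11 is 5 (since 9·5 = 45 = 4·11 + 1), so t ≡ 5·7 = 35 ≡ 2 (mod 11).
    Then x = 785 + 1197·2 = 3179, valid modulo lcm(1197, 11) = 13167: x ≡ 3179 (mod 13167).
Verify against each original: 3179 mod 19 = 6, 3179 mod 9 = 2, 3179 mod 7 = 1, 3179 mod 11 = 0.

x ≡ 3179 (mod 13167).


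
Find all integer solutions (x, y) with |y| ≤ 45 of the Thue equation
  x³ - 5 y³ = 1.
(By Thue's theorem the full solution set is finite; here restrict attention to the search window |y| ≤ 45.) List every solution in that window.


The equation is x³ - 5y³ = 1. For fixed y, x³ = 5·y³ + 1, so a solution requires the RHS to be a perfect cube.
Strategy: iterate y from -45 to 45, compute RHS = 5·y³ + 1, and check whether it is a (positive or negative) perfect cube.
Check small values of y:
  y = 0: RHS = 1 = (1)³ ⇒ x = 1 works.
  y = 1: RHS = 6 is not a perfect cube.
  y = -1: RHS = -4 is not a perfect cube.
  y = 2: RHS = 41 is not a perfect cube.
  y = -2: RHS = -39 is not a perfect cube.
  y = 3: RHS = 136 is not a perfect cube.
  y = -3: RHS = -134 is not a perfect cube.
Continuing the search up to |y| = 45 finds no further solutions beyond those listed.
Collected solutions: (1, 0).

Solutions (with |y| ≤ 45): (1, 0).


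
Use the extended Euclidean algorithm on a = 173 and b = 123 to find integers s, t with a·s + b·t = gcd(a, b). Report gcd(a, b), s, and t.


Euclidean algorithm on (173, 123) — divide until remainder is 0:
  173 = 1 · 123 + 50
  123 = 2 · 50 + 23
  50 = 2 · 23 + 4
  23 = 5 · 4 + 3
  4 = 1 · 3 + 1
  3 = 3 · 1 + 0
gcd(173, 123) = 1.
Track Bezout coefficients alongside the remainders: start with r₀ = 173 = a·1 + b·0 (s = 1, t = 0) and r₁ = 123 = a·0 + b·1 (s = 0, t = 1); each new remainder r_{k+1} = r_{k-1} − q_k·r_k inherits s_{k+1} = s_{k-1} − q_k·s_k, t_{k+1} = t_{k-1} − q_k·t_k, so r_k = a·s_k + b·t_k at every step:
  q = 1: r = 50, s = 1 − 1·0 = 1, t = 0 − 1·1 = -1  (check: 173·1 + 123·(-1) = 50)
  q = 2: r = 23, s = 0 − 2·1 = -2, t = 1 − 2·(-1) = 3  (check: 173·(-2) + 123·3 = 23)
  q = 2: r = 4, s = 1 − 2·(-2) = 5, t = -1 − 2·3 = -7  (check: 173·5 + 123·(-7) = 4)
  q = 5: r = 3, s = -2 − 5·5 = -27, t = 3 − 5·(-7) = 38  (check: 173·(-27) + 123·38 = 3)
  q = 1: r = 1, s = 5 − 1·(-27) = 32, t = -7 − 1·38 = -45  (check: 173·32 + 123·(-45) = 1)
The row with r = 1 (the gcd) gives the Bezout coefficients s = 32, t = -45.
Result: 173 · (32) + 123 · (-45) = 1.

gcd(173, 123) = 1; s = 32, t = -45 (check: 173·32 + 123·(-45) = 1).


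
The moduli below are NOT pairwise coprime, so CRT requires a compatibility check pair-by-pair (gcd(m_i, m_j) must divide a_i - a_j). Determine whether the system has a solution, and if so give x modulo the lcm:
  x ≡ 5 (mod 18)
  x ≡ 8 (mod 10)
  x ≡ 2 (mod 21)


Moduli 18, 10, 21 are not pairwise coprime, so CRT works modulo lcm(m_i) when all pairwise compatibility conditions hold.
Pairwise compatibility: gcd(m_i, m_j) must divide a_i - a_j for every pair.
Merge one congruence at a time:
  Start: x ≡ 5 (mod 18).
  Combine with x ≡ 8 (mod 10): gcd(18, 10) = 2, and 8 - 5 = 3 is NOT divisible by 2.
    ⇒ system is inconsistent (no integer solution).

No solution (the system is inconsistent).


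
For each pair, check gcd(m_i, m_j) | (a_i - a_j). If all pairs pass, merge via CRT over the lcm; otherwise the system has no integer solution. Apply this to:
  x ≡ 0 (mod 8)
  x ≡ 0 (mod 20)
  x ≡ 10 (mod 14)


Moduli 8, 20, 14 are not pairwise coprime, so CRT works modulo lcm(m_i) when all pairwise compatibility conditions hold.
Pairwise compatibility: gcd(m_i, m_j) must divide a_i - a_j for every pair.
Merge one congruence at a time:
  Start: x ≡ 0 (mod 8).
  Combine with x ≡ 0 (mod 20): gcd(8, 20) = 4; 0 - 0 = 0, which IS divisible by 4, so compatible.
    Write x = 0 + 8·t and substitute into x ≡ 0 (mod 20): 8·t ≡ 0 − 0 = 0 (mod 20).
    Divide the congruence (and modulus) by g = 4: 2·t ≡ 0 (mod 5).
    The inverse of 2 mod 5 is 3 (since 2·3 = 6 = 1·5 + 1), so t ≡ 3·0 = 0 ≡ 0 (mod 5).
    Then x = 0 + 8·0 = 0, valid modulo lcm(8, 20) = 40: x ≡ 0 (mod 40).
  Combine with x ≡ 10 (mod 14): gcd(40, 14) = 2; 10 - 0 = 10, which IS divisible by 2, so compatible.
    Write x = 0 + 40·t and substitute into x ≡ 10 (mod 14): 40·t ≡ 10 − 0 = 10 (mod 14).
    Divide the congruence (and modulus) by g = 2: 20·t ≡ 5 (mod 7).
    Reduce coefficients mod 7: 6·t ≡ 5 (mod 7).
    The inverse of 6 mod 7 is 6 (since 6·6 = 36 = 5·7 + 1), so t ≡ 6·5 = 30 ≡ 2 (mod 7).
    Then x = 0 + 40·2 = 80, valid modulo lcm(40, 14) = 280: x ≡ 80 (mod 280).
Verify: 80 mod 8 = 0, 80 mod 20 = 0, 80 mod 14 = 10.

x ≡ 80 (mod 280).


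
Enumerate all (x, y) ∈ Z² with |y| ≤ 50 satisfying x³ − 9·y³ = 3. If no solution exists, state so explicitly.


The equation is x³ - 9y³ = 3. For fixed y, x³ = 9·y³ + 3, so a solution requires the RHS to be a perfect cube.
Strategy: iterate y from -50 to 50, compute RHS = 9·y³ + 3, and check whether it is a (positive or negative) perfect cube.
Check small values of y:
  y = 0: RHS = 3 is not a perfect cube.
  y = 1: RHS = 12 is not a perfect cube.
  y = -1: RHS = -6 is not a perfect cube.
  y = 2: RHS = 75 is not a perfect cube.
  y = -2: RHS = -69 is not a perfect cube.
  y = 3: RHS = 246 is not a perfect cube.
  y = -3: RHS = -240 is not a perfect cube.
Continuing the search up to |y| = 50 finds no solutions either.
No (x, y) in the scanned range satisfies the equation.

No integer solutions with |y| ≤ 50.


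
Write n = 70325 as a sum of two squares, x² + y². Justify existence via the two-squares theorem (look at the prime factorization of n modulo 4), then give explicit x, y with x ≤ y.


Step 1: Factor n = 70325 = 5^2 · 29 · 97.
Step 2: Check the mod-4 condition on each prime factor: 5 ≡ 1 (mod 4), exponent 2; 29 ≡ 1 (mod 4), exponent 1; 97 ≡ 1 (mod 4), exponent 1.
All primes ≡ 3 (mod 4) appear to even exponent (or don't appear), so by the two-squares theorem n IS expressible as a sum of two squares.
Step 3: Build a representation. Group n = k² · m with k = 5 and m = 29 · 97 = 2813 (a product of primes ≡ 1 (mod 4)); a representation of m scales to one of n via (k·x)² + (k·y)² = k²(x² + y²). Each prime p ≡ 1 (mod 4) is itself a sum of two squares; find a² by testing p − a² for a perfect square:
  29: 29 − 1² = 28, 29 − 2² = 25 = 5² ⇒ 29 = 2² + 5².
  97: 97 − 1² = 96, 97 − 2² = 93, 97 − 3² = 88, 97 − 4² = 81 = 9² ⇒ 97 = 4² + 9².
  Combine using the Brahmagupta–Fibonacci identity (a² + b²)(c² + d²) = (ac − bd)² + (ad + bc)² = (ac + bd)² + (ad − bc)²:
  29 · 97 = 2813: from (2² + 5²)(4² + 9²), take (2·4 − 5·9, 2·9 + 5·4) = (8 − 45, 18 + 20) = (-37, 38); dropping signs (only squares matter) gives (37, 38); check 37² + 38² = 1369 + 1444 = 2813 ✓.
  Scale by k = 5: (5·37, 5·38) = (185, 190).
Step 4: Order so x ≤ y and verify: 185² + 190² = 34225 + 36100 = 70325 = n. ✓

n = 70325 = 185² + 190² (one valid representation with x ≤ y).
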